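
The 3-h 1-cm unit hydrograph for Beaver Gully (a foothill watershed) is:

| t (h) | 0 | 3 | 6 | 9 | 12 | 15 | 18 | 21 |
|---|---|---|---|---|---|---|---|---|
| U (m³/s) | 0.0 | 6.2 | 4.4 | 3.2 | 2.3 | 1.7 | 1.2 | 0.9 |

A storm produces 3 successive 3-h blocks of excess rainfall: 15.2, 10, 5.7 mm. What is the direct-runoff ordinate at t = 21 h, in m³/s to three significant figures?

By discrete convolution, Q_j = Σ (P_i / 10 mm) · U_{j−i}.
At t = 21 h (j=7): Q = (15.2/10)·0.9 + (10/10)·1.2 + (5.7/10)·1.7 = 3.54 m³/s.

Q ≈ 3.54 m³/s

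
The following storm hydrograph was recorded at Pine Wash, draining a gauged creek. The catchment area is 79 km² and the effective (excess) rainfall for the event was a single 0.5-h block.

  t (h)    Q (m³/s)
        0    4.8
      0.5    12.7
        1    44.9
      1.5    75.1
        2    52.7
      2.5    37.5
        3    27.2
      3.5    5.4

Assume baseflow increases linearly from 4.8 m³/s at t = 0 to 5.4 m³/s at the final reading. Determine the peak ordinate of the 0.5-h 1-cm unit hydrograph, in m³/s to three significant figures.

Direct runoff: 0.00, 7.81, 39.93, 70.04, 47.56, 32.27, 21.89, 0.00 m³/s; ΣQ_DR = 219.5 m³/s, peak = 70.04 m³/s.
Runoff depth d = ΣQ_DR·Δt / A = 219.5 × 1800 / (79 km²) = 5.001 mm.
The 1-cm UH is the DRH scaled by (10 mm)/d, so U_p = 70.04 × 10/5.001 = 140 m³/s.

U_p ≈ 140 m³/s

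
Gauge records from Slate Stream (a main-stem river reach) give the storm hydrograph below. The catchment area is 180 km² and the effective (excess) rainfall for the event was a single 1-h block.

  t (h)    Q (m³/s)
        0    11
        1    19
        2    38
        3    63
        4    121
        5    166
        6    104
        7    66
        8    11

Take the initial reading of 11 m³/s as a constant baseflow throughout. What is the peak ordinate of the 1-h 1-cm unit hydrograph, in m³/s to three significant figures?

Direct runoff: 0.0, 8.0, 27.0, 52.0, 110.0, 155.0, 93.0, 55.0, 0.0 m³/s; ΣQ_DR = 500.0 m³/s, peak = 155.0 m³/s.
Runoff depth d = ΣQ_DR·Δt / A = 500.0 × 3600 / (180 km²) = 10.00 mm.
The 1-cm UH is the DRH scaled by (10 mm)/d, so U_p = 155.0 × 10/10.00 = 155 m³/s.

U_p ≈ 155 m³/s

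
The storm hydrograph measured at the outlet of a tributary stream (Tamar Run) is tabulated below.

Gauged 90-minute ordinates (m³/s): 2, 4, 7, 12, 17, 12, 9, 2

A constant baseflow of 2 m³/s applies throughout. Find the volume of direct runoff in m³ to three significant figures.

Direct-runoff ordinates (Q − Q_b): 0.0, 2.0, 5.0, 10.0, 15.0, 10.0, 7.0, 0.0 m³/s.
ΣQ_DR = 49.00 m³/s.
With Δt = 1.5 h = 5400 s, V = ΣQ_DR · Δt = 49.00 × 5400 = 2.65 × 10^5 m³.

V ≈ 2.65 × 10^5 m³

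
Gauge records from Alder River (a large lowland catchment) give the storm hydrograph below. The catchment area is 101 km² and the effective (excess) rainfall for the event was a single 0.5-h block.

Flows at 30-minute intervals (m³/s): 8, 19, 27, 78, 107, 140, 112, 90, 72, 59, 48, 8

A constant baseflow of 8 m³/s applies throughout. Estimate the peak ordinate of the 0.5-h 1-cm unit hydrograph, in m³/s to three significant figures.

U_p ≈ 110 m³/s

Direct runoff: 0.0, 11.0, 19.0, 70.0, 99.0, 132.0, 104.0, 82.0, 64.0, 51.0, 40.0, 0.0 m³/s; ΣQ_DR = 672.0 m³/s, peak = 132.0 m³/s.
Runoff depth d = ΣQ_DR·Δt / A = 672.0 × 1800 / (101 km²) = 11.98 mm.
The 1-cm UH is the DRH scaled by (10 mm)/d, so U_p = 132.0 × 10/11.98 = 110 m³/s.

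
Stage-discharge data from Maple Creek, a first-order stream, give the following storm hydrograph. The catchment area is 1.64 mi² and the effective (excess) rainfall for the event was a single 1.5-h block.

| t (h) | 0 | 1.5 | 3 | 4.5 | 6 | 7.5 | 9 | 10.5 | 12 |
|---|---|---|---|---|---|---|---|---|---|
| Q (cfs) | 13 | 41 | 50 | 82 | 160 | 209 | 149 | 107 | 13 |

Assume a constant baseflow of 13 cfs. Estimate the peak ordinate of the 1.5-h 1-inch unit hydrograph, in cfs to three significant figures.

U_p ≈ 196 cfs

Direct runoff: 0.0, 28.0, 37.0, 69.0, 147.0, 196.0, 136.0, 94.0, 0.0 cfs; ΣQ_DR = 707.0 cfs, peak = 196.0 cfs.
Runoff depth d = ΣQ_DR·Δt / A = 707.0 × 5400 / (1.64 mi²) = 1.002 in.
The 1-inch UH is the DRH scaled by (1 in)/d, so U_p = 196.0 × 1/1.002 = 196 cfs.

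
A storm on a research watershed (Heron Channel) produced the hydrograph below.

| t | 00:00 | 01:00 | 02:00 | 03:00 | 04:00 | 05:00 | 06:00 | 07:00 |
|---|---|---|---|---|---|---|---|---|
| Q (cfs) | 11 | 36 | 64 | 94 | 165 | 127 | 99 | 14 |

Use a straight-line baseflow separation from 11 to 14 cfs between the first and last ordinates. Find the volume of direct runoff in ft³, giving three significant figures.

V ≈ 1.84 × 10^6 ft³

Direct-runoff ordinates (Q − Q_b): 0.00, 24.57, 52.14, 81.71, 152.29, 113.86, 85.43, 0.00 cfs.
ΣQ_DR = 510.0 cfs.
With Δt = 1 h = 3600 s, V = ΣQ_DR · Δt = 510.0 × 3600 = 1.84 × 10^6 ft³.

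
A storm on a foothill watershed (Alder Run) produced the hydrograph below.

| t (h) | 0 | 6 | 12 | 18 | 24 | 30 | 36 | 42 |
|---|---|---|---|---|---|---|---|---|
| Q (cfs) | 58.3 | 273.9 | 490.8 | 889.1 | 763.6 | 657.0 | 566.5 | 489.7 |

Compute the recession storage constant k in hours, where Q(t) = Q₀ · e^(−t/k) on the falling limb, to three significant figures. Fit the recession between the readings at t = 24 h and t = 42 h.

On the falling limb, Q drops from 763.6 to 489.7 cfs between t = 24 h and t = 42 h (Δt = 18 h).
k = −Δt / ln(Q₂/Q₁) = −18 / ln(489.7/763.6) = 40.5 h.

k ≈ 40.5 h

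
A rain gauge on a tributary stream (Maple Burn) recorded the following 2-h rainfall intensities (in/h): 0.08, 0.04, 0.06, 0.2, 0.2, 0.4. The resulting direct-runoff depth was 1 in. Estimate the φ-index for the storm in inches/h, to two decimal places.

φ ≈ 0.10 in/h

Only the 3 blocks with intensity above φ contribute runoff: 0.2, 0.2, 0.4 in/h.
Σ(I−φ)·Δt = d  ⇒  (0.2+0.2+0.4 − 3φ)·2 = 1
φ = (0.8000 − 1/2) / 3 = 0.10 in/h.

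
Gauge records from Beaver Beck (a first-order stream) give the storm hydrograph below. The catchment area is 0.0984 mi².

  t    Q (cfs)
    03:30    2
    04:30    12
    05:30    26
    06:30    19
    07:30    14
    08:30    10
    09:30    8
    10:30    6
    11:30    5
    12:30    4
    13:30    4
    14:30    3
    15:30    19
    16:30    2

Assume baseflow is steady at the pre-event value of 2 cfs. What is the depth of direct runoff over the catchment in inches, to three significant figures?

Direct runoff: 0.0, 10.0, 24.0, 17.0, 12.0, 8.0, 6.0, 4.0, 3.0, 2.0, 2.0, 1.0, 17.0, 0.0 cfs; ΣQ_DR = 106.0 cfs.
V = ΣQ_DR · Δt = 106.0 × 3600 s = 3.816 × 10^5 ft³.
Over A = 0.0984 mi², depth = V / A = 1.67 in.

d ≈ 1.67 in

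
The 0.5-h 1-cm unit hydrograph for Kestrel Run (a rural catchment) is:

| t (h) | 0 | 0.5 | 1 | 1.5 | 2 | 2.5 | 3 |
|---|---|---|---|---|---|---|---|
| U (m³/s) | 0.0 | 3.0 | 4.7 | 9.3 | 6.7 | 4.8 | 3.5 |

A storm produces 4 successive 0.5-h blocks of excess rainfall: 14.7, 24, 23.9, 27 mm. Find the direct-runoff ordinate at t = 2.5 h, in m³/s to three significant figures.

Q ≈ 58.1 m³/s

By discrete convolution, Q_j = Σ (P_i / 10 mm) · U_{j−i}.
At t = 2.5 h (j=5): Q = (14.7/10)·4.8 + (24/10)·6.7 + (23.9/10)·9.3 + (27/10)·4.7 = 58.1 m³/s.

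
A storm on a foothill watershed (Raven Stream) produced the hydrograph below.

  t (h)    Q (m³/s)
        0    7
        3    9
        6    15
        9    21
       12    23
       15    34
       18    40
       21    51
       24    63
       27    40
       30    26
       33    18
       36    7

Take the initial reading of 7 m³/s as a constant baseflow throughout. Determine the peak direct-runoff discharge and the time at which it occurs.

Q_p = 56.0 m³/s at t = 24 h

Subtracting baseflow gives direct-runoff ordinates: 0.0, 2.0, 8.0, 14.0, 16.0, 27.0, 33.0, 44.0, 56.0, 33.0, 19.0, 11.0, 0.0 m³/s.
The maximum is 56.0 m³/s, occurring at the reading for t = 24 h.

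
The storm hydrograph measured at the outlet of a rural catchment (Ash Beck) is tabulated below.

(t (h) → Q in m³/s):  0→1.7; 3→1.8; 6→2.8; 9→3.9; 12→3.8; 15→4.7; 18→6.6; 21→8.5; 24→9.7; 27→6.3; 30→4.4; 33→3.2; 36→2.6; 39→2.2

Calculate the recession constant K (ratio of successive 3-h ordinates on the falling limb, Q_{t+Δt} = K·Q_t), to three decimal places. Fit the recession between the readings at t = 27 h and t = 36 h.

Using the recession-limb readings at t = 27 h and t = 36 h: Q falls from 6.3 to 2.6 m³/s over 3 intervals.
K = (Q₂/Q₁)^(1/3) = (2.6/6.3)^(1/3) = 0.745.

K ≈ 0.745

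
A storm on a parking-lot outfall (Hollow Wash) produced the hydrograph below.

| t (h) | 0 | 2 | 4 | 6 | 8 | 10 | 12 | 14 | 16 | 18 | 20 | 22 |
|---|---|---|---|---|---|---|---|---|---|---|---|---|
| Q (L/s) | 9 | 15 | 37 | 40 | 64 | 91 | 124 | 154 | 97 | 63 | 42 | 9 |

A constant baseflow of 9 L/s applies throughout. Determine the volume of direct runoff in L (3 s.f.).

V ≈ 4.59 × 10^6 L

Direct-runoff ordinates (Q − Q_b): 0.0, 6.0, 28.0, 31.0, 55.0, 82.0, 115.0, 145.0, 88.0, 54.0, 33.0, 0.0 L/s.
ΣQ_DR = 637.0 L/s.
With Δt = 2 h = 7200 s, V = ΣQ_DR · Δt = 637.0 × 7200 = 4.59 × 10^6 L.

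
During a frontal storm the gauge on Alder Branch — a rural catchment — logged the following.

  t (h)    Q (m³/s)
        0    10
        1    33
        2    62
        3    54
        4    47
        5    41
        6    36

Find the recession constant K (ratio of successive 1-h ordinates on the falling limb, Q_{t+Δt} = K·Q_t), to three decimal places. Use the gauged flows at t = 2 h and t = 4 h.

Using the recession-limb readings at t = 2 h and t = 4 h: Q falls from 62 to 47 m³/s over 2 intervals.
K = (Q₂/Q₁)^(1/2) = (47/62)^(1/2) = 0.871.

K ≈ 0.871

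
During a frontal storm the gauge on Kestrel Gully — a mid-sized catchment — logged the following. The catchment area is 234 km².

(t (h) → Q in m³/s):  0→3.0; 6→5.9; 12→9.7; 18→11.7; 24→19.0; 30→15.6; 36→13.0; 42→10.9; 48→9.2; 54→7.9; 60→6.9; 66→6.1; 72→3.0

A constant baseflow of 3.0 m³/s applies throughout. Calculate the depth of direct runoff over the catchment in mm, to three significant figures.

d ≈ 7.65 mm

Direct runoff: 0.0, 2.9, 6.7, 8.7, 16.0, 12.6, 10.0, 7.9, 6.2, 4.9, 3.9, 3.1, 0.0 m³/s; ΣQ_DR = 82.90 m³/s.
V = ΣQ_DR · Δt = 82.90 × 21600 s = 1.791 × 10^6 m³.
Over A = 234 km², depth = V / A = 7.65 mm.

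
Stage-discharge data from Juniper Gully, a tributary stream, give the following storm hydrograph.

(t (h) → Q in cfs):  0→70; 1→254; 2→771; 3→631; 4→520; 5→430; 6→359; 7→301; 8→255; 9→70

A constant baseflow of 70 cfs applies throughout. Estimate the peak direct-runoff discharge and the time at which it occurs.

Q_p = 701.0 cfs at t = 2 h

Subtracting baseflow gives direct-runoff ordinates: 0.0, 184.0, 701.0, 561.0, 450.0, 360.0, 289.0, 231.0, 185.0, 0.0 cfs.
The maximum is 701.0 cfs, occurring at the reading for t = 2 h.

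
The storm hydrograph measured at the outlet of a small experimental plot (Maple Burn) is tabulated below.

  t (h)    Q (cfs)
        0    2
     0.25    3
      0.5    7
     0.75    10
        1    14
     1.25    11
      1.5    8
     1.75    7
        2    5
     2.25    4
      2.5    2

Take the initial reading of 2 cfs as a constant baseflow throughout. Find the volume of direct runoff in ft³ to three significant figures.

V ≈ 45900 ft³

Direct-runoff ordinates (Q − Q_b): 0.0, 1.0, 5.0, 8.0, 12.0, 9.0, 6.0, 5.0, 3.0, 2.0, 0.0 cfs.
ΣQ_DR = 51.00 cfs.
With Δt = 0.25 h = 900 s, V = ΣQ_DR · Δt = 51.00 × 900 = 45900 ft³.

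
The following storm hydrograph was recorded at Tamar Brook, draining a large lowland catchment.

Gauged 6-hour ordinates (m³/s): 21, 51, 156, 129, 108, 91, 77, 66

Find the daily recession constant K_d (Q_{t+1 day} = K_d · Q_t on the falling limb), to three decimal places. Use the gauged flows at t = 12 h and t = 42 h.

Between t = 12 h and t = 42 h the flow falls from 156 to 66 m³/s over 5×6 h = 30 h.
Per-interval ratio K = (66/156)^(1/5) = 0.8419; K_d = K^(24/6) = 0.502.

K_d ≈ 0.502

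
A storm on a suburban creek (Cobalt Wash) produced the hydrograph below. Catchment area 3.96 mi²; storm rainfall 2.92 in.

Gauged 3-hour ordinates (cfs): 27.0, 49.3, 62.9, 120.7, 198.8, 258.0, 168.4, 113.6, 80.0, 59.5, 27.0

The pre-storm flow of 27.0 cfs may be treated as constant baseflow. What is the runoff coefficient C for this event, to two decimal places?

ΣQ_DR = 868.2 cfs; V = ΣQ_DR·Δt = 9.377 × 10^6 ft³.
Runoff depth d = V / A = 1.019 in.
C = d / P = 1.019 / 2.92 = 0.35.

C ≈ 0.35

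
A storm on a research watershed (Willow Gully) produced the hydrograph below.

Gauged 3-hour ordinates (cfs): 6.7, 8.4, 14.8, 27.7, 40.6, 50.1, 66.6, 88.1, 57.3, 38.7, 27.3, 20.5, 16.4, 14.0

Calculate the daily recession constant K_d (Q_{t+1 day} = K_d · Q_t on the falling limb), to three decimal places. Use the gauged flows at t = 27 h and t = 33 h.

K_d ≈ 0.079

Between t = 27 h and t = 33 h the flow falls from 38.7 to 20.5 cfs over 2×3 h = 6 h.
Per-interval ratio K = (20.5/38.7)^(1/2) = 0.7278; K_d = K^(24/3) = 0.079.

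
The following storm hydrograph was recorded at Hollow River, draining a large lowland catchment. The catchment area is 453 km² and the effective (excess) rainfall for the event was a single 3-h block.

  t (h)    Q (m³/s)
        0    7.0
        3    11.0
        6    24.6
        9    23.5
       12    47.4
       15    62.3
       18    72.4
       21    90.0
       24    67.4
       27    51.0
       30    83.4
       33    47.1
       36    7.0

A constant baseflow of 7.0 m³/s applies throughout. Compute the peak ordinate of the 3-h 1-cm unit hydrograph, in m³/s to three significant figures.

U_p ≈ 69.2 m³/s

Direct runoff: 0.0, 4.0, 17.6, 16.5, 40.4, 55.3, 65.4, 83.0, 60.4, 44.0, 76.4, 40.1, 0.0 m³/s; ΣQ_DR = 503.1 m³/s, peak = 83.0 m³/s.
Runoff depth d = ΣQ_DR·Δt / A = 503.1 × 10800 / (453 km²) = 11.99 mm.
The 1-cm UH is the DRH scaled by (10 mm)/d, so U_p = 83.0 × 10/11.99 = 69.2 m³/s.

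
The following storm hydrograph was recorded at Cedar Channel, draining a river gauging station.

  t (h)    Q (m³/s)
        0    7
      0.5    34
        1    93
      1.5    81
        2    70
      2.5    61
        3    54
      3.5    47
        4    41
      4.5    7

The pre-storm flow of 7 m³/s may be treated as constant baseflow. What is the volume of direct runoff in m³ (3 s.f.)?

V ≈ 7.65 × 10^5 m³

Direct-runoff ordinates (Q − Q_b): 0.0, 27.0, 86.0, 74.0, 63.0, 54.0, 47.0, 40.0, 34.0, 0.0 m³/s.
ΣQ_DR = 425.0 m³/s.
With Δt = 0.5 h = 1800 s, V = ΣQ_DR · Δt = 425.0 × 1800 = 7.65 × 10^5 m³.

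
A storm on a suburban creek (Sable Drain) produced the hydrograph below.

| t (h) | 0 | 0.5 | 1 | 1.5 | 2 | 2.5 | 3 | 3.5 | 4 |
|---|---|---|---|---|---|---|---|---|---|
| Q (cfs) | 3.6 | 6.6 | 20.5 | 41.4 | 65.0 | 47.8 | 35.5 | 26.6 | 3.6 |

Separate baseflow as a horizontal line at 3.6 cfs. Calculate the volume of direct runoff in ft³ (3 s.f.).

Direct-runoff ordinates (Q − Q_b): 0.0, 3.0, 16.9, 37.8, 61.4, 44.2, 31.9, 23.0, 0.0 cfs.
ΣQ_DR = 218.2 cfs.
With Δt = 0.5 h = 1800 s, V = ΣQ_DR · Δt = 218.2 × 1800 = 3.93 × 10^5 ft³.

V ≈ 3.93 × 10^5 ft³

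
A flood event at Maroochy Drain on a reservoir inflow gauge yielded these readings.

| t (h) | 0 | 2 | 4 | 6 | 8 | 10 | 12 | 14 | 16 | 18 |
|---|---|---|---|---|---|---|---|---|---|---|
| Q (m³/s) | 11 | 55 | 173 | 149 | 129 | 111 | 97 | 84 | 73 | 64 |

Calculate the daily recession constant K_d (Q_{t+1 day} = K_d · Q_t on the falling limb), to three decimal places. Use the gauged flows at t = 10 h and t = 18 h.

K_d ≈ 0.192

Between t = 10 h and t = 18 h the flow falls from 111 to 64 m³/s over 4×2 h = 8 h.
Per-interval ratio K = (64/111)^(1/4) = 0.8714; K_d = K^(24/2) = 0.192.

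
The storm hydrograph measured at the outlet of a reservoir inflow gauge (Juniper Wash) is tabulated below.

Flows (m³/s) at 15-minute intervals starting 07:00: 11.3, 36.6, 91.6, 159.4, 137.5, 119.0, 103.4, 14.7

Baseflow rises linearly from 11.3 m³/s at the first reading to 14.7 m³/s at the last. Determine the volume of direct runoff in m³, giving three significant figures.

V ≈ 5.13 × 10^5 m³

Direct-runoff ordinates (Q − Q_b): 0.00, 24.81, 79.33, 146.64, 124.26, 105.27, 89.19, 0.00 m³/s.
ΣQ_DR = 569.5 m³/s.
With Δt = 0.25 h = 900 s, V = ΣQ_DR · Δt = 569.5 × 900 = 5.13 × 10^5 m³.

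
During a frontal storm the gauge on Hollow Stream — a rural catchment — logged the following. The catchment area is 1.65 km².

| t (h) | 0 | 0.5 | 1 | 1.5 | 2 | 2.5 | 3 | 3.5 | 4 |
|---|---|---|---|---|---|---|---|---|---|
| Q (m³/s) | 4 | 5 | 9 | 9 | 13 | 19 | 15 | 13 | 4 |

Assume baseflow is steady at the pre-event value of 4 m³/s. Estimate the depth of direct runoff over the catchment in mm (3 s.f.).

d ≈ 60.0 mm

Direct runoff: 0.0, 1.0, 5.0, 5.0, 9.0, 15.0, 11.0, 9.0, 0.0 m³/s; ΣQ_DR = 55.00 m³/s.
V = ΣQ_DR · Δt = 55.00 × 1800 s = 99000 m³.
Over A = 1.65 km², depth = V / A = 60.0 mm.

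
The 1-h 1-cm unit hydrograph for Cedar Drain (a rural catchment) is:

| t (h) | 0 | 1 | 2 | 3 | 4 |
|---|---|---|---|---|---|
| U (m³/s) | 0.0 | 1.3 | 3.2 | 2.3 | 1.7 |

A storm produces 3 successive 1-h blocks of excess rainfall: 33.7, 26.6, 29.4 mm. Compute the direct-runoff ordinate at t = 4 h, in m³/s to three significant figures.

By discrete convolution, Q_j = Σ (P_i / 10 mm) · U_{j−i}.
At t = 4 h (j=4): Q = (33.7/10)·1.7 + (26.6/10)·2.3 + (29.4/10)·3.2 = 21.3 m³/s.

Q ≈ 21.3 m³/s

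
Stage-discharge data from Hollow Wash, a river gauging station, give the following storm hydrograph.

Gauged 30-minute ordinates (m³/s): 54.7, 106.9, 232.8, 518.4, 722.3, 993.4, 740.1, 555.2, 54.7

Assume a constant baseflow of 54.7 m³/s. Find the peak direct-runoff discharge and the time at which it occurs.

Subtracting baseflow gives direct-runoff ordinates: 0.0, 52.2, 178.1, 463.7, 667.6, 938.7, 685.4, 500.5, 0.0 m³/s.
The maximum is 938.7 m³/s, occurring at the reading for t = 2.5 h.

Q_p = 938.7 m³/s at t = 2.5 h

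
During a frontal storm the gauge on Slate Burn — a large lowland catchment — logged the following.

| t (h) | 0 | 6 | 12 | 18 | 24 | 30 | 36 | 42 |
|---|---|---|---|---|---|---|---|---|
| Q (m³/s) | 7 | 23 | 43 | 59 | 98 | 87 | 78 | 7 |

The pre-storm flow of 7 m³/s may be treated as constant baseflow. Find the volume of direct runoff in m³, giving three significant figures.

V ≈ 7.47 × 10^6 m³

Direct-runoff ordinates (Q − Q_b): 0.0, 16.0, 36.0, 52.0, 91.0, 80.0, 71.0, 0.0 m³/s.
ΣQ_DR = 346.0 m³/s.
With Δt = 6 h = 21600 s, V = ΣQ_DR · Δt = 346.0 × 21600 = 7.47 × 10^6 m³.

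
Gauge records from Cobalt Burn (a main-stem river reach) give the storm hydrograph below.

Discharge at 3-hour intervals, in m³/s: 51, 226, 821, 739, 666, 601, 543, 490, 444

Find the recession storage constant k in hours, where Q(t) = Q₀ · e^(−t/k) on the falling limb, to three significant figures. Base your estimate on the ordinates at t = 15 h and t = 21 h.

k ≈ 29.4 h

On the falling limb, Q drops from 601 to 490 m³/s between t = 15 h and t = 21 h (Δt = 6 h).
k = −Δt / ln(Q₂/Q₁) = −6 / ln(490/601) = 29.4 h.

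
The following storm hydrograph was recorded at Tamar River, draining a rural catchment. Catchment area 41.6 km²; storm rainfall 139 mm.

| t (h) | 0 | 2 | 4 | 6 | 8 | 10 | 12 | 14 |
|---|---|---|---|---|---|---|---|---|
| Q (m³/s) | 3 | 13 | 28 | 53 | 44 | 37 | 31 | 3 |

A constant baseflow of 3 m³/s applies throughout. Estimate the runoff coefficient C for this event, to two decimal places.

ΣQ_DR = 188.0 m³/s; V = ΣQ_DR·Δt = 1.354 × 10^6 m³.
Runoff depth d = V / A = 32.54 mm.
C = d / P = 32.54 / 139 = 0.23.

C ≈ 0.23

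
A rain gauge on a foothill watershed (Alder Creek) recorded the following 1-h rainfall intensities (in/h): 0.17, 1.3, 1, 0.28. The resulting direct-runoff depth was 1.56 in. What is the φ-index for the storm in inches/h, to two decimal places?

Only the 2 blocks with intensity above φ contribute runoff: 1.3, 1 in/h.
Σ(I−φ)·Δt = d  ⇒  (1.3+1 − 2φ)·1 = 1.56
φ = (2.300 − 1.56/1) / 2 = 0.37 in/h.

φ ≈ 0.37 in/h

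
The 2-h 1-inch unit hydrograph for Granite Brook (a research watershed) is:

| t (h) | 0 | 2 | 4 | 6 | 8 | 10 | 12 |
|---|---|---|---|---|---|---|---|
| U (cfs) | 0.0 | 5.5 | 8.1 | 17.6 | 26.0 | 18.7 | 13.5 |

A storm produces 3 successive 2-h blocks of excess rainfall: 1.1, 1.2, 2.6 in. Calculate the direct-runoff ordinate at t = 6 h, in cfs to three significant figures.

Q ≈ 43.4 cfs

By discrete convolution, Q_j = Σ (P_i / 1 in) · U_{j−i}.
At t = 6 h (j=3): Q = (1.1/1)·17.6 + (1.2/1)·8.1 + (2.6/1)·5.5 = 43.4 cfs.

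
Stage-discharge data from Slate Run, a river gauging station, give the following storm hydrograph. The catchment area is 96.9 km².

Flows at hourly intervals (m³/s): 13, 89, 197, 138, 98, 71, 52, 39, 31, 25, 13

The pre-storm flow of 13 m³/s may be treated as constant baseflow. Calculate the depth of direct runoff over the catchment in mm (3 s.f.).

d ≈ 23.1 mm

Direct runoff: 0.0, 76.0, 184.0, 125.0, 85.0, 58.0, 39.0, 26.0, 18.0, 12.0, 0.0 m³/s; ΣQ_DR = 623.0 m³/s.
V = ΣQ_DR · Δt = 623.0 × 3600 s = 2.243 × 10^6 m³.
Over A = 96.9 km², depth = V / A = 23.1 mm.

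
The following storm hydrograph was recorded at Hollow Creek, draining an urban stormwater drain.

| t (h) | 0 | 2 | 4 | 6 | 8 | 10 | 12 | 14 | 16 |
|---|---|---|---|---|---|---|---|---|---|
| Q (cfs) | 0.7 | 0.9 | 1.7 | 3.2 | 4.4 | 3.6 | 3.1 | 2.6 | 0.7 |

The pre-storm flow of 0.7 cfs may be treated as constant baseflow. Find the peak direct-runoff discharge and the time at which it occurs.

Subtracting baseflow gives direct-runoff ordinates: 0.0, 0.2, 1.0, 2.5, 3.7, 2.9, 2.4, 1.9, 0.0 cfs.
The maximum is 3.7 cfs, occurring at the reading for t = 8 h.

Q_p = 3.7 cfs at t = 8 h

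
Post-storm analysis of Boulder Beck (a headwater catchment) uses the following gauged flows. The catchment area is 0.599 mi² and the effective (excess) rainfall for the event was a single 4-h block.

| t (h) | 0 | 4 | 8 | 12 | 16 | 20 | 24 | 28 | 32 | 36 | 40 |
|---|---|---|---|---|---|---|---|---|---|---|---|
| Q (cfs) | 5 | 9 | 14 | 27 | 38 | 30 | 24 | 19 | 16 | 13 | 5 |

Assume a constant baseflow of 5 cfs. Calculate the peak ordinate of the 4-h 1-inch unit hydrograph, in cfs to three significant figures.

U_p ≈ 22.0 cfs

Direct runoff: 0.0, 4.0, 9.0, 22.0, 33.0, 25.0, 19.0, 14.0, 11.0, 8.0, 0.0 cfs; ΣQ_DR = 145.0 cfs, peak = 33.0 cfs.
Runoff depth d = ΣQ_DR·Δt / A = 145.0 × 14400 / (0.599 mi²) = 1.500 in.
The 1-inch UH is the DRH scaled by (1 in)/d, so U_p = 33.0 × 1/1.500 = 22.0 cfs.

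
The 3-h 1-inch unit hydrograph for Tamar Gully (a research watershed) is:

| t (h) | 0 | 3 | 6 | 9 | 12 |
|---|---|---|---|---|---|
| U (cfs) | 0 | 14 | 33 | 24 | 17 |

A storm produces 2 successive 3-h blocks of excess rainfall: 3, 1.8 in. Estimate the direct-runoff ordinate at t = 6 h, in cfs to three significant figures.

Q ≈ 124 cfs

By discrete convolution, Q_j = Σ (P_i / 1 in) · U_{j−i}.
At t = 6 h (j=2): Q = (3/1)·33 + (1.8/1)·14 = 124 cfs.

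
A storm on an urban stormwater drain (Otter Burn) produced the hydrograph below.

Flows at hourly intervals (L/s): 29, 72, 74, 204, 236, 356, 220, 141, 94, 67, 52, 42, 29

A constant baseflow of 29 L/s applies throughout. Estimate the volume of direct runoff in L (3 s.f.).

V ≈ 4.46 × 10^6 L

Direct-runoff ordinates (Q − Q_b): 0.0, 43.0, 45.0, 175.0, 207.0, 327.0, 191.0, 112.0, 65.0, 38.0, 23.0, 13.0, 0.0 L/s.
ΣQ_DR = 1239 L/s.
With Δt = 1 h = 3600 s, V = ΣQ_DR · Δt = 1239 × 3600 = 4.46 × 10^6 L.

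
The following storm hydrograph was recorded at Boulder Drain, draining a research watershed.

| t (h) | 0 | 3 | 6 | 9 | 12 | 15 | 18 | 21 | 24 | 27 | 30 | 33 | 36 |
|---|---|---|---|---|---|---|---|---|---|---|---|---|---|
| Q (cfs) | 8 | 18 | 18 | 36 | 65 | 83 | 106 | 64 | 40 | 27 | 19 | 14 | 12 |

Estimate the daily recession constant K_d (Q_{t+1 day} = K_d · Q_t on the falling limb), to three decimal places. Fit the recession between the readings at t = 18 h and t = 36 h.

K_d ≈ 0.055

Between t = 18 h and t = 36 h the flow falls from 106 to 12 cfs over 6×3 h = 18 h.
Per-interval ratio K = (12/106)^(1/6) = 0.6955; K_d = K^(24/3) = 0.055.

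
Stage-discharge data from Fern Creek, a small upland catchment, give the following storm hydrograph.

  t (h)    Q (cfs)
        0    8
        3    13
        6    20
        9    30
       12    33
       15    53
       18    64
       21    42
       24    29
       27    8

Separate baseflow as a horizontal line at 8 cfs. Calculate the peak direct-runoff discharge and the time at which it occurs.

Subtracting baseflow gives direct-runoff ordinates: 0.0, 5.0, 12.0, 22.0, 25.0, 45.0, 56.0, 34.0, 21.0, 0.0 cfs.
The maximum is 56.0 cfs, occurring at the reading for t = 18 h.

Q_p = 56.0 cfs at t = 18 h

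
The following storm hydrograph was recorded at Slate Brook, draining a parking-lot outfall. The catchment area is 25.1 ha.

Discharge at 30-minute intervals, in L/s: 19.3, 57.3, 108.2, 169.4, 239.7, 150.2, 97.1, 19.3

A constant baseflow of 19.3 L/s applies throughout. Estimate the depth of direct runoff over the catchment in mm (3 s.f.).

d ≈ 5.06 mm

Direct runoff: 0.0, 38.0, 88.9, 150.1, 220.4, 130.9, 77.8, 0.0 L/s; ΣQ_DR = 706.1 L/s.
V = ΣQ_DR · Δt = 706.1 × 1800 s = 1.271 × 10^6 L.
Over A = 25.1 ha, depth = V / A = 5.06 mm.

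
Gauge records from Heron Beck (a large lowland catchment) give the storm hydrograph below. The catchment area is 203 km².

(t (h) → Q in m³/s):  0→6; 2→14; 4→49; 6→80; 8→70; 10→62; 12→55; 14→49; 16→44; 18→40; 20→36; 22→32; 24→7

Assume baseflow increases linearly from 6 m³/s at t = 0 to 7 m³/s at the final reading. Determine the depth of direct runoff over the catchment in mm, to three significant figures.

Direct runoff: 0.00, 7.92, 42.83, 73.75, 63.67, 55.58, 48.50, 42.42, 37.33, 33.25, 29.17, 25.08, 0.00 m³/s; ΣQ_DR = 459.5 m³/s.
V = ΣQ_DR · Δt = 459.5 × 7200 s = 3.308 × 10^6 m³.
Over A = 203 km², depth = V / A = 16.3 mm.

d ≈ 16.3 mm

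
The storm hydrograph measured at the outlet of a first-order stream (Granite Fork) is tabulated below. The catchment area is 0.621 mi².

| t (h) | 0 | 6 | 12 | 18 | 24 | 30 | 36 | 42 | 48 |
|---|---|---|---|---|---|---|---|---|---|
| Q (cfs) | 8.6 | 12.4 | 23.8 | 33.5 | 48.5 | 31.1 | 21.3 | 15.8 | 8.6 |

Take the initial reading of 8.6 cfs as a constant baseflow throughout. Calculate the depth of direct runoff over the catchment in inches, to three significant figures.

d ≈ 1.89 in

Direct runoff: 0.0, 3.8, 15.2, 24.9, 39.9, 22.5, 12.7, 7.2, 0.0 cfs; ΣQ_DR = 126.2 cfs.
V = ΣQ_DR · Δt = 126.2 × 21600 s = 2.726 × 10^6 ft³.
Over A = 0.621 mi², depth = V / A = 1.89 in.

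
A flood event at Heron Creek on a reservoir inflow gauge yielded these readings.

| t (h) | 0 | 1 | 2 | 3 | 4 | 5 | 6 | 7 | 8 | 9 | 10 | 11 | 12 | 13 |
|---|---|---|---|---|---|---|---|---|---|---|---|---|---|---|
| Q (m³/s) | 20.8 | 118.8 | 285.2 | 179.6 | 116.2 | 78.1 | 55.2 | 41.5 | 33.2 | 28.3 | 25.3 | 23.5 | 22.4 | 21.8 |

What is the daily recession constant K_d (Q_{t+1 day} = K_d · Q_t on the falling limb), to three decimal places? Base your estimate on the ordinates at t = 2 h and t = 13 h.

Between t = 2 h and t = 13 h the flow falls from 285.2 to 21.8 m³/s over 11×1 h = 11 h.
Per-interval ratio K = (21.8/285.2)^(1/11) = 0.7916; K_d = K^(24/1) = 0.004.

K_d ≈ 0.004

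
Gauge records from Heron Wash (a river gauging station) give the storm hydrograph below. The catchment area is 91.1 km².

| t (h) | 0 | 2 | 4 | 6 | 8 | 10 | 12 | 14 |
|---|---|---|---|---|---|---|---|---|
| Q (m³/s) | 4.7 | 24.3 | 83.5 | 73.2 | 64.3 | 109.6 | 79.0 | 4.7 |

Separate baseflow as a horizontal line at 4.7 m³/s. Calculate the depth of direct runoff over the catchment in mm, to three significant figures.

d ≈ 32.1 mm

Direct runoff: 0.0, 19.6, 78.8, 68.5, 59.6, 104.9, 74.3, 0.0 m³/s; ΣQ_DR = 405.7 m³/s.
V = ΣQ_DR · Δt = 405.7 × 7200 s = 2.921 × 10^6 m³.
Over A = 91.1 km², depth = V / A = 32.1 mm.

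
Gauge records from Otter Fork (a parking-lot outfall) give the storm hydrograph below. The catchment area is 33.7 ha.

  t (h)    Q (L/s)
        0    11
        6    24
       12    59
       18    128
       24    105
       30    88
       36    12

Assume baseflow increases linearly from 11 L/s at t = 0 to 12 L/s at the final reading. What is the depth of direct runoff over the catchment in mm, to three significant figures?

d ≈ 22.2 mm

Direct runoff: 0.00, 12.83, 47.67, 116.50, 93.33, 76.17, 0.00 L/s; ΣQ_DR = 346.5 L/s.
V = ΣQ_DR · Δt = 346.5 × 21600 s = 7.484 × 10^6 L.
Over A = 33.7 ha, depth = V / A = 22.2 mm.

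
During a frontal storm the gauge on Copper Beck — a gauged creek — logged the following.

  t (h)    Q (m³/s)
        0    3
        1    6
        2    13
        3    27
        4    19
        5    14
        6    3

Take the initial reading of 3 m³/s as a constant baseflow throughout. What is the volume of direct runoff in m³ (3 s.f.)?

V ≈ 2.30 × 10^5 m³

Direct-runoff ordinates (Q − Q_b): 0.0, 3.0, 10.0, 24.0, 16.0, 11.0, 0.0 m³/s.
ΣQ_DR = 64.00 m³/s.
With Δt = 1 h = 3600 s, V = ΣQ_DR · Δt = 64.00 × 3600 = 2.30 × 10^5 m³.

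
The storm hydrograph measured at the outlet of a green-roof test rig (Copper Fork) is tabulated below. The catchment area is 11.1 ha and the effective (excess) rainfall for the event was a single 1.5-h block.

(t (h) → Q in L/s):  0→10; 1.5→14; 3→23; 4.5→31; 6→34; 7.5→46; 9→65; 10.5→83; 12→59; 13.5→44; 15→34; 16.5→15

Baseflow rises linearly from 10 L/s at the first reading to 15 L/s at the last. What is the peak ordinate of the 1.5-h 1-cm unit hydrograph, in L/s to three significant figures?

Direct runoff: 0.00, 3.55, 12.09, 19.64, 22.18, 33.73, 52.27, 69.82, 45.36, 29.91, 19.45, 0.00 L/s; ΣQ_DR = 308.0 L/s, peak = 69.82 L/s.
Runoff depth d = ΣQ_DR·Δt / A = 308.0 × 5400 / (11.1 ha) = 14.98 mm.
The 1-cm UH is the DRH scaled by (10 mm)/d, so U_p = 69.82 × 10/14.98 = 46.6 L/s.

U_p ≈ 46.6 L/s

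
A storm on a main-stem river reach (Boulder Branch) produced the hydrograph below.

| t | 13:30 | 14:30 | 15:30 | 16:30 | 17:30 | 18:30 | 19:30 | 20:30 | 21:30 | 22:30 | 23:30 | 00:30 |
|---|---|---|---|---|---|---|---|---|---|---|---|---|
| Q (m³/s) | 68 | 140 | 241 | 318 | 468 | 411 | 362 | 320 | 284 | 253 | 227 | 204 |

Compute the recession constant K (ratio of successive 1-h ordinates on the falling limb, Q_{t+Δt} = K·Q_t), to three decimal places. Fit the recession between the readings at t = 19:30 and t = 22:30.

K ≈ 0.887

Using the recession-limb readings at t = 19:30 and t = 22:30: Q falls from 362 to 253 m³/s over 3 intervals.
K = (Q₂/Q₁)^(1/3) = (253/362)^(1/3) = 0.887.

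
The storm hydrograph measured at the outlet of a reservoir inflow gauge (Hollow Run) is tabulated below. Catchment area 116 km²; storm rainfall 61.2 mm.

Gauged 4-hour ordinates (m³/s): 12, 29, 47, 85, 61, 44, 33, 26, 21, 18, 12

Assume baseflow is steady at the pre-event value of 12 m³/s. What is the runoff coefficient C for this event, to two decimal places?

C ≈ 0.52

ΣQ_DR = 256.0 m³/s; V = ΣQ_DR·Δt = 3.686 × 10^6 m³.
Runoff depth d = V / A = 31.78 mm.
C = d / P = 31.78 / 61.2 = 0.52.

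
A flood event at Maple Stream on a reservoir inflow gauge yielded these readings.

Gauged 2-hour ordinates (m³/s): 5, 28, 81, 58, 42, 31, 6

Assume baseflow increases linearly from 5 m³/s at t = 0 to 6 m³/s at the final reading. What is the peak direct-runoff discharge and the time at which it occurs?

Subtracting baseflow gives direct-runoff ordinates: 0.00, 22.83, 75.67, 52.50, 36.33, 25.17, 0.00 m³/s.
The maximum is 75.67 m³/s, occurring at the reading for t = 4 h.

Q_p = 75.67 m³/s at t = 4 h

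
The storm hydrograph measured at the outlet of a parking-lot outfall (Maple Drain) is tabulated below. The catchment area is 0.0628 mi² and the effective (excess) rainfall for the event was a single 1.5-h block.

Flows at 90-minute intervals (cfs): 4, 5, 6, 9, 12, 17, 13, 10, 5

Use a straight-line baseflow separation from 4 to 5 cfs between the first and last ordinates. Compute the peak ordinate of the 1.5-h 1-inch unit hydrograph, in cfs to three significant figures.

U_p ≈ 8.26 cfs

Direct runoff: 0.00, 0.88, 1.75, 4.62, 7.50, 12.38, 8.25, 5.12, 0.00 cfs; ΣQ_DR = 40.50 cfs, peak = 12.38 cfs.
Runoff depth d = ΣQ_DR·Δt / A = 40.50 × 5400 / (0.0628 mi²) = 1.499 in.
The 1-inch UH is the DRH scaled by (1 in)/d, so U_p = 12.38 × 1/1.499 = 8.26 cfs.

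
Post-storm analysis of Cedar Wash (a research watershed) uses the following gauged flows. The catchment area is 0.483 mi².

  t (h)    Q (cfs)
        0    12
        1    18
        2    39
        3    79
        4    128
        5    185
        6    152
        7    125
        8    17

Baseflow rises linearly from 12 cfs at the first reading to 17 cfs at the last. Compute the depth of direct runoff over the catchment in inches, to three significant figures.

d ≈ 2.00 in

Direct runoff: 0.00, 5.38, 25.75, 65.12, 113.50, 169.88, 136.25, 108.62, 0.00 cfs; ΣQ_DR = 624.5 cfs.
V = ΣQ_DR · Δt = 624.5 × 3600 s = 2.248 × 10^6 ft³.
Over A = 0.483 mi², depth = V / A = 2.00 in.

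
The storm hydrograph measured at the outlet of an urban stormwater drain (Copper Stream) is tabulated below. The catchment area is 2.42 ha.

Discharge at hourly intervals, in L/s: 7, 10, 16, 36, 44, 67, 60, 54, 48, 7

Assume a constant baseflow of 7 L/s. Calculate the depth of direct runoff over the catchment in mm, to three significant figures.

Direct runoff: 0.0, 3.0, 9.0, 29.0, 37.0, 60.0, 53.0, 47.0, 41.0, 0.0 L/s; ΣQ_DR = 279.0 L/s.
V = ΣQ_DR · Δt = 279.0 × 3600 s = 1.004 × 10^6 L.
Over A = 2.42 ha, depth = V / A = 41.5 mm.

d ≈ 41.5 mm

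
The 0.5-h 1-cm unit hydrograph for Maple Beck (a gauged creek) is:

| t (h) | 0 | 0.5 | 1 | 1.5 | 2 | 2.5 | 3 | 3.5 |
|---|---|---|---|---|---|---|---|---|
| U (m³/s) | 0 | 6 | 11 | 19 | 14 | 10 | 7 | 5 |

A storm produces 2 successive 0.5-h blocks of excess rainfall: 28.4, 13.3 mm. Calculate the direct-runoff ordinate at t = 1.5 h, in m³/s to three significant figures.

Q ≈ 68.6 m³/s

By discrete convolution, Q_j = Σ (P_i / 10 mm) · U_{j−i}.
At t = 1.5 h (j=3): Q = (28.4/10)·19 + (13.3/10)·11 = 68.6 m³/s.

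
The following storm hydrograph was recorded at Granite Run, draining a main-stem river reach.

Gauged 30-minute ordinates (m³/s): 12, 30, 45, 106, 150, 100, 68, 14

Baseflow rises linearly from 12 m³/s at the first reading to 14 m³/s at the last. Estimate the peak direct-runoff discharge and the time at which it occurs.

Q_p = 136.86 m³/s at t = 2 h

Subtracting baseflow gives direct-runoff ordinates: 0.00, 17.71, 32.43, 93.14, 136.86, 86.57, 54.29, 0.00 m³/s.
The maximum is 136.86 m³/s, occurring at the reading for t = 2 h.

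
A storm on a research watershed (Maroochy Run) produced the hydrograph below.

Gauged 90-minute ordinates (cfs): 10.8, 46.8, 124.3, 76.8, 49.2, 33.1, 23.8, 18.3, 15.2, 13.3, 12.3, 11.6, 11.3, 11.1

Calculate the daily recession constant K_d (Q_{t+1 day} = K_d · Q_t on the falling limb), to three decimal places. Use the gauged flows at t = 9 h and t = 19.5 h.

K_d ≈ 0.175

Between t = 9 h and t = 19.5 h the flow falls from 23.8 to 11.1 cfs over 7×1.5 h = 10.5 h.
Per-interval ratio K = (11.1/23.8)^(1/7) = 0.8968; K_d = K^(24/1.5) = 0.175.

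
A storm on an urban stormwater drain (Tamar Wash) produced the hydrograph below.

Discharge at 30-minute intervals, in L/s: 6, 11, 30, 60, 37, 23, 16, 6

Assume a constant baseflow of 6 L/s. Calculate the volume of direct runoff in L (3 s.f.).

V ≈ 2.54 × 10^5 L

Direct-runoff ordinates (Q − Q_b): 0.0, 5.0, 24.0, 54.0, 31.0, 17.0, 10.0, 0.0 L/s.
ΣQ_DR = 141.0 L/s.
With Δt = 0.5 h = 1800 s, V = ΣQ_DR · Δt = 141.0 × 1800 = 2.54 × 10^5 L.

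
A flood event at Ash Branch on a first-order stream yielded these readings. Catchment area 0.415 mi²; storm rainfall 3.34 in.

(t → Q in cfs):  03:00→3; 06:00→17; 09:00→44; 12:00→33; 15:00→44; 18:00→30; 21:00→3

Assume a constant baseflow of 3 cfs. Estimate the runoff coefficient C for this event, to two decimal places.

ΣQ_DR = 153.0 cfs; V = ΣQ_DR·Δt = 1.652 × 10^6 ft³.
Runoff depth d = V / A = 1.714 in.
C = d / P = 1.714 / 3.34 = 0.51.

C ≈ 0.51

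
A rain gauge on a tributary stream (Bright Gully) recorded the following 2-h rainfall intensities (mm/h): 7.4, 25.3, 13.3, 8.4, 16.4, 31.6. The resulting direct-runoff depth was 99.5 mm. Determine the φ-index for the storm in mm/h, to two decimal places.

Only the 4 blocks with intensity above φ contribute runoff: 25.3, 13.3, 16.4, 31.6 mm/h.
Σ(I−φ)·Δt = d  ⇒  (25.3+13.3+16.4+31.6 − 4φ)·2 = 99.5
φ = (86.60 − 99.5/2) / 4 = 9.21 mm/h.

φ ≈ 9.21 mm/h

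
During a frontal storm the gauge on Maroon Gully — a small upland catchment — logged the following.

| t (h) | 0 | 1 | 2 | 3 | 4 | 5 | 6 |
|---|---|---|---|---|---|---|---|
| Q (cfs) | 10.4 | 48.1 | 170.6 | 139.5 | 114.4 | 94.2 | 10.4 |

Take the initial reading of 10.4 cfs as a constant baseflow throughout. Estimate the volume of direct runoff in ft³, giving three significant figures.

Direct-runoff ordinates (Q − Q_b): 0.0, 37.7, 160.2, 129.1, 104.0, 83.8, 0.0 cfs.
ΣQ_DR = 514.8 cfs.
With Δt = 1 h = 3600 s, V = ΣQ_DR · Δt = 514.8 × 3600 = 1.85 × 10^6 ft³.

V ≈ 1.85 × 10^6 ft³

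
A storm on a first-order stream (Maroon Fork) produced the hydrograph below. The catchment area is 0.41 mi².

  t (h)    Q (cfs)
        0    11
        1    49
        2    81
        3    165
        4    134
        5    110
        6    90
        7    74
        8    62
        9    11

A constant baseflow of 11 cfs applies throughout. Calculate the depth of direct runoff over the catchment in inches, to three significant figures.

Direct runoff: 0.0, 38.0, 70.0, 154.0, 123.0, 99.0, 79.0, 63.0, 51.0, 0.0 cfs; ΣQ_DR = 677.0 cfs.
V = ΣQ_DR · Δt = 677.0 × 3600 s = 2.437 × 10^6 ft³.
Over A = 0.41 mi², depth = V / A = 2.56 in.

d ≈ 2.56 in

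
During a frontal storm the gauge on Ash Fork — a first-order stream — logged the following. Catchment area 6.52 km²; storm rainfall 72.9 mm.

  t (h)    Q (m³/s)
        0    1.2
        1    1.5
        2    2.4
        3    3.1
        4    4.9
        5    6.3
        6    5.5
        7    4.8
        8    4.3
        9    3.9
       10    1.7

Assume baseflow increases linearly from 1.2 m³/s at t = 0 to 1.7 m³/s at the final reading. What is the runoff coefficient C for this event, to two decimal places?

C ≈ 0.18

ΣQ_DR = 23.65 m³/s; V = ΣQ_DR·Δt = 85140 m³.
Runoff depth d = V / A = 13.06 mm.
C = d / P = 13.06 / 72.9 = 0.18.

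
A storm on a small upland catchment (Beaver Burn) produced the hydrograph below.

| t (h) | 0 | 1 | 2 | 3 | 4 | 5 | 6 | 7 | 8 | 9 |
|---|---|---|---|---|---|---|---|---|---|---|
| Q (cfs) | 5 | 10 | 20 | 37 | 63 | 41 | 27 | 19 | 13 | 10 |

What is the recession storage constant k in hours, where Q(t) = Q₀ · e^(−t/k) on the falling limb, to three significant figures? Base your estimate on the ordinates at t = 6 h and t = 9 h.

k ≈ 3.02 h

On the falling limb, Q drops from 27 to 10 cfs between t = 6 h and t = 9 h (Δt = 3 h).
k = −Δt / ln(Q₂/Q₁) = −3 / ln(10/27) = 3.02 h.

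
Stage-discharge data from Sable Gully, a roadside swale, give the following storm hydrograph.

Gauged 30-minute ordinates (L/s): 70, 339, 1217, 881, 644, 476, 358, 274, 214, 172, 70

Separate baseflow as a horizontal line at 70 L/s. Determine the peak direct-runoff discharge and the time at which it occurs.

Q_p = 1147.0 L/s at t = 1 h

Subtracting baseflow gives direct-runoff ordinates: 0.0, 269.0, 1147.0, 811.0, 574.0, 406.0, 288.0, 204.0, 144.0, 102.0, 0.0 L/s.
The maximum is 1147.0 L/s, occurring at the reading for t = 1 h.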